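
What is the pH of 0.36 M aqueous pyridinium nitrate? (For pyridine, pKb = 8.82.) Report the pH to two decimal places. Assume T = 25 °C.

pH = 2.81

C5H5NH+ is the conjugate acid of the weak base C5H5N.
Kb = 10^(−8.82) = 1.51 × 10^-9
Ka = Kw/Kb = 1.0×10^-14 / 1.51 × 10^-9 = 6.62 × 10^-6
Ka = [H+]²/(0.36 − [H+]) = 6.62 × 10^-6
Since Ka ≪ C₀, [H+] ≈ √(Ka·C₀) = 1.54 × 10^-3 M.
([H+]/C₀ = 0.43% < 5%, so the approximation holds.)
pH = −log(1.54 × 10^-3) = 2.81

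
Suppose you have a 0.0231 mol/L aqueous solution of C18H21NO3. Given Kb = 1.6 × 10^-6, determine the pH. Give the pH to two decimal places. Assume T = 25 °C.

C18H21NO3 + H2O ⇌ C18H22NO3+ + OH-
Kb = [OH-]²/(0.0231 − [OH-]) = 1.6 × 10^-6
Neglecting [OH-] in the denominator: [OH-] = √(1.6 × 10^-6 × 0.0231) = 1.92 × 10^-4 M
([OH-]/C₀ = 0.83% < 5%, so the approximation holds.)
pOH = 3.72, so pH = 14.00 − pOH = 10.28

pH = 10.28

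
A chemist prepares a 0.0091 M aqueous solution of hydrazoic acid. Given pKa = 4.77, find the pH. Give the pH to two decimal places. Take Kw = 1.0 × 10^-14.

HN3 ⇌ N3- + H+
Ka = 10^(−4.77) = 1.70 × 10^-5
From the ICE table, Ka = [H+]²/(0.0091 − [H+]) = 1.70 × 10^-5.
Assume [H+] ≪ 0.0091: [H+] ≈ √(1.70 × 10^-5 × 0.0091) = 3.93 × 10^-4 M
pH = −log(3.93 × 10^-4) = 3.41

pH = 3.41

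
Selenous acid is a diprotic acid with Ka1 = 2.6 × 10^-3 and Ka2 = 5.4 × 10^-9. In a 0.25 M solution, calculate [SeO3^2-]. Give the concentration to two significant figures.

First ionization gives [H+] ≈ [HSeO3-] = 2.42 × 10^-2 M.
Second step: Ka2 = [H+][SeO3^2-]/[HSeO3-] ≈ [SeO3^2-] (since [H+] ≈ [HSeO3-]).
So [SeO3^2-] ≈ Ka2.

5.4 × 10^-9 M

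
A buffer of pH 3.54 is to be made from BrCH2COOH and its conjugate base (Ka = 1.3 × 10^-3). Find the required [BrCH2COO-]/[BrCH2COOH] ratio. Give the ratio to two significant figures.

ratio = 4.5

pKa = -log(1.3 × 10^-3) = 2.886
pH = pKa + log(r) ⇒ log(r) = 3.54 − 2.886 = +0.654
r = [BrCH2COO-]/[BrCH2COOH] = 10^(+0.654) = 4.51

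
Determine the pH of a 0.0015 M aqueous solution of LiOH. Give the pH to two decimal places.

pH = 11.18

LiOH is a strong base; [OH-] = 0.0015 M.
pOH = -log(0.0015) = 2.82
pH = 14.00 - 2.82 = 11.18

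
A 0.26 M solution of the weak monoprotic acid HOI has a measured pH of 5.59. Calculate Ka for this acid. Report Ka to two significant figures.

[H+] = 10^(-5.59) = 2.57 × 10^-6 M
At equilibrium [HA] = 0.26 − 2.57 × 10^-6 = 2.60 × 10^-1 M
Ka = [H+][A-]/[HA] = (2.57 × 10^-6)² / 2.60 × 10^-1 = 2.5 × 10^-11

Ka = 2.5 × 10^-11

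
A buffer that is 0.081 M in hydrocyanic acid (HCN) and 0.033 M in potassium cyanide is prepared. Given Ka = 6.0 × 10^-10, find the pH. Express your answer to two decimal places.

pH = 8.83

pKa = −log(6.0 × 10^-10) = 9.222
Henderson–Hasselbalch: pH = pKa + log([CN-]/[HCN]) = 9.222 + log(0.033/0.081)
pH = 9.222 + (-0.390) = 8.83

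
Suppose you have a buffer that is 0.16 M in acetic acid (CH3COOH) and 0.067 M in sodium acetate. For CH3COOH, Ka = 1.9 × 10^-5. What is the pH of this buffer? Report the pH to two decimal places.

pKa = −log(1.9 × 10^-5) = 4.721
pH = pKa + log([A⁻]/[HA]) = 4.721 + log(0.067/0.16)
pH = 4.721 + (-0.378) = 4.34

pH = 4.34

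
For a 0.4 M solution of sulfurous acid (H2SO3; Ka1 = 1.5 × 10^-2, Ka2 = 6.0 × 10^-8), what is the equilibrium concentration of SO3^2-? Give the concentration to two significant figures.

6.0 × 10^-8 M

First ionization gives [H+] ≈ [HSO3-] = 7.03 × 10^-2 M.
Second step: Ka2 = [H+][SO3^2-]/[HSO3-] ≈ [SO3^2-] (since [H+] ≈ [HSO3-]).
So [SO3^2-] ≈ Ka2.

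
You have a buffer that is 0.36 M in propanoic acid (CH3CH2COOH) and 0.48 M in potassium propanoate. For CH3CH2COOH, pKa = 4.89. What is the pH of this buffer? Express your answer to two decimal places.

pH = 5.01

Henderson–Hasselbalch: pH = pKa + log([CH3CH2COO-]/[CH3CH2COOH]) = 4.89 + log(0.48/0.36)
pH = 4.89 + (+0.125) = 5.01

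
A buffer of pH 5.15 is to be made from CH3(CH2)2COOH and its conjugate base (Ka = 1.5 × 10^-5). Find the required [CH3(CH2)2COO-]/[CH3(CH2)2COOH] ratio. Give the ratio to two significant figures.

ratio = 2.1

pKa = -log(1.5 × 10^-5) = 4.824
pH = pKa + log(r) ⇒ log(r) = 5.15 − 4.824 = +0.326
r = [CH3(CH2)2COO-]/[CH3(CH2)2COOH] = 10^(+0.326) = 2.12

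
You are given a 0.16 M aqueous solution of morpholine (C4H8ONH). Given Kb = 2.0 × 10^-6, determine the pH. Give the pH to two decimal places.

pH = 10.75

C4H8ONH + H2O ⇌ C4H8ONH2+ + OH-
Kb = [OH-]²/(0.16 − [OH-]) = 2.0 × 10^-6
Neglecting [OH-] in the denominator: [OH-] = √(2.0 × 10^-6 × 0.16) = 5.66 × 10^-4 M
([OH-]/C₀ = 0.35% < 5%, so the approximation holds.)
pOH = 3.25, so pH = 14.00 − pOH = 10.75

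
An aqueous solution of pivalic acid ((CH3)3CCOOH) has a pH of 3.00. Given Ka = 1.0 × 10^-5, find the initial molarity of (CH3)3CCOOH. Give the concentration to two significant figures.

C₀ = 1.0 × 10^-1 M

[H+] = 10^(-3.00) = 1.00 × 10^-3 M = x
Ka = x²/(C₀ − x) ⇒ C₀ = x + x²/Ka
C₀ = 1.00 × 10^-3 + (1.00 × 10^-3)²/(1.0 × 10^-5) = 1.01 × 10^-1 M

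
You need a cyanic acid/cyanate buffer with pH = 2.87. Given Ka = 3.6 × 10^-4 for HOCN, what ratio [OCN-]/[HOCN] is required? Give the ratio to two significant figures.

pKa = -log(3.6 × 10^-4) = 3.444
pH = pKa + log(r) ⇒ log(r) = 2.87 − 3.444 = -0.574
r = [OCN-]/[HOCN] = 10^(-0.574) = 0.267

ratio = 0.27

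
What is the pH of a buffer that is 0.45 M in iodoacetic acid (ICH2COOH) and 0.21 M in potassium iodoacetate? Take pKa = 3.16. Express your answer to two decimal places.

pH = 2.83

Using pH = pKa + log([base]/[acid]) with [base]/[acid] = 0.21/0.45:
pH = 3.16 + (-0.331) = 2.83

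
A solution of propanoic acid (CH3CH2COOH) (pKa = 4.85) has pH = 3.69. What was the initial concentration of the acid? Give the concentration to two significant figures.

[H+] = 10^(-3.69) = 2.04 × 10^-4 M = x
Ka = 10^(−4.85) = 1.41 × 10^-5
Ka = x²/(C₀ − x) ⇒ C₀ = x + x²/Ka
C₀ = 2.04 × 10^-4 + (2.04 × 10^-4)²/(1.41 × 10^-5) = 3.16 × 10^-3 M

C₀ = 3.2 × 10^-3 M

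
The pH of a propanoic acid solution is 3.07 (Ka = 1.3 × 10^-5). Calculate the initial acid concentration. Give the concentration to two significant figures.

C₀ = 5.7 × 10^-2 M

[H+] = 10^(-3.07) = 8.51 × 10^-4 M = x
Ka = x²/(C₀ − x) ⇒ C₀ = x + x²/Ka
C₀ = 8.51 × 10^-4 + (8.51 × 10^-4)²/(1.3 × 10^-5) = 5.66 × 10^-2 M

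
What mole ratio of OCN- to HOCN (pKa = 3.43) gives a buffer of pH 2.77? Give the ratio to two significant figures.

pH = pKa + log(r) ⇒ log(r) = 2.77 − 3.43 = -0.66
r = [OCN-]/[HOCN] = 10^(-0.66) = 0.219

ratio = 0.22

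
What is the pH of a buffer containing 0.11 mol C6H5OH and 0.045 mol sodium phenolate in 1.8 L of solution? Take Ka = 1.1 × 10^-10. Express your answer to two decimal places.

pH = 9.57

pKa = −log(1.1 × 10^-10) = 9.959
Using pH = pKa + log([base]/[acid]) with [base]/[acid] = 0.045/0.11:
pH = 9.959 + (-0.388) = 9.57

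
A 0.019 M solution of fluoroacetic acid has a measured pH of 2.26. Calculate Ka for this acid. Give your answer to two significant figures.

[H+] = 10^(-2.26) = 5.50 × 10^-3 M
At equilibrium [HA] = 0.019 − 5.50 × 10^-3 = 1.35 × 10^-2 M
Ka = [H+][A-]/[HA] = (5.50 × 10^-3)² / 1.35 × 10^-2 = 2.2 × 10^-3

Ka = 2.2 × 10^-3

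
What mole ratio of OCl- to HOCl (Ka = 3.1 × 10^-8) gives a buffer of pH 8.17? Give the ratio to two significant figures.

ratio = 4.6

pKa = -log(3.1 × 10^-8) = 7.509
pH = pKa + log(r) ⇒ log(r) = 8.17 − 7.509 = +0.661
r = [OCl-]/[HOCl] = 10^(+0.661) = 4.58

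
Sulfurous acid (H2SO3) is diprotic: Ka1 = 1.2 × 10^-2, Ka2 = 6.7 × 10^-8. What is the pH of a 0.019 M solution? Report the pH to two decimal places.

Ka1 ≫ Ka2, so treat the first dissociation as the only significant source of H+.
Ka1 = x²/(0.019 − x) = 1.2 × 10^-2
Solving the quadratic: x = (−Ka1 + √(Ka1² + 4·Ka1·C₀))/2 = 1.02 × 10^-2 M
pH = −log(1.02 × 10^-2) = 1.99

pH = 1.99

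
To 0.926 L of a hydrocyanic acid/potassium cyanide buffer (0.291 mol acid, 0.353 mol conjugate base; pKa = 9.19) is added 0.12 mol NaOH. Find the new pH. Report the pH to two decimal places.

OH- converts HCN to CN-: HCN → 0.171 mol, CN- → 0.473 mol.
pH = pKa + log(n_CN-/n_HCN) = 9.19 + log(0.473/0.171) = 9.19 + (+0.442)

pH = 9.63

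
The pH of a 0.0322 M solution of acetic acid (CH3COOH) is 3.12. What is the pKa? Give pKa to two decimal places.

pKa = 4.74

[H+] = 10^(-3.12) = 7.59 × 10^-4 M
At equilibrium [HA] = 0.0322 − 7.59 × 10^-4 = 3.14 × 10^-2 M
Ka = [H+][A-]/[HA] = (7.59 × 10^-4)² / 3.14 × 10^-2 = 1.83 × 10^-5
pKa = -log(1.83 × 10^-5) = 4.74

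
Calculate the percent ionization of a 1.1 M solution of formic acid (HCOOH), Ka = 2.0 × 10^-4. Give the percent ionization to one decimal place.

1.3%

HCOOH ⇌ HCOO- + H+; let x = [H+] at equilibrium.
x ≈ √(Ka·C₀) = √(2.0 × 10^-4 × 1.1) = 1.48 × 10^-2 M
Fraction ionized = 1.48 × 10^-2 / 1.1 = 0.0135 → 1.3%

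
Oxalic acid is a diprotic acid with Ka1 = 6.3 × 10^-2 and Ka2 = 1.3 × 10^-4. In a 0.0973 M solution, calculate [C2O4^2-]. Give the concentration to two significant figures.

1.3 × 10^-4 M

First ionization gives [H+] ≈ [HC2O4-] = 5.29 × 10^-2 M.
Second step: Ka2 = [H+][C2O4^2-]/[HC2O4-] ≈ [C2O4^2-] (since [H+] ≈ [HC2O4-]).
So [C2O4^2-] ≈ Ka2.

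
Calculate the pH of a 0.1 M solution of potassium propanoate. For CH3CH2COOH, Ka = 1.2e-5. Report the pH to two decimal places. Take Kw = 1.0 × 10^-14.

CH3CH2COO- is the conjugate base of the weak acid CH3CH2COOH.
Kb = Kw/Ka = 1.0×10^-14 / 1.2 × 10^-5 = 8.33 × 10^-10
Let x = [OH-] at equilibrium. Kb = x²/(0.1 − x).
Neglecting x in the denominator: x = √(8.33 × 10^-10 × 0.1) = 9.13 × 10^-6 M
pOH = −log(9.13 × 10^-6) = 5.04; pH = 14.00 − 5.04 = 8.96

pH = 8.96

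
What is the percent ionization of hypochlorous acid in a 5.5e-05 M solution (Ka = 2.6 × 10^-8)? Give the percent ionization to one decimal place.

HOCl ⇌ OCl- + H+; let x = [H+] at equilibrium.
x ≈ √(Ka·C₀) = √(2.6 × 10^-8 × 5.5e-05) = 1.20 × 10^-6 M
Fraction ionized = 1.20 × 10^-6 / 5.5e-05 = 0.0218 → 2.2%

2.2%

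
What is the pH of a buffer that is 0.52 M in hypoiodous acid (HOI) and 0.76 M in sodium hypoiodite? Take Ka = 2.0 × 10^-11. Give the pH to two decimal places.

pKa = −log(2.0 × 10^-11) = 10.699
pH = pKa + log([A⁻]/[HA]) = 10.699 + log(0.76/0.52)
pH = 10.699 + (+0.165) = 10.86

pH = 10.86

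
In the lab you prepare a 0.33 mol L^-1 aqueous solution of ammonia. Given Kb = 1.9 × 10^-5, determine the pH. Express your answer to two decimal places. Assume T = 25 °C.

NH3 + H2O ⇌ NH4+ + OH-
Kb = x²/(0.33 − x) = 1.9 × 10^-5
Since Kb ≪ C₀, x ≈ √(Kb·C₀) = 2.50 × 10^-3 M.
(x/C₀ = 0.76% < 5%, so the approximation holds.)
pOH = 2.60, so pH = 14.00 − pOH = 11.40

pH = 11.40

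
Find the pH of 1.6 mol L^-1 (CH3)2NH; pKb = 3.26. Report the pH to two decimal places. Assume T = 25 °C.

pH = 12.47

(CH3)2NH + H2O ⇌ (CH3)2NH2+ + OH-
Kb = 10^(−3.26) = 5.50 × 10^-4
Let x = [OH-] at equilibrium. Kb = x²/(1.6 − x).
Since Kb ≪ C₀, x ≈ √(Kb·C₀) = 2.97 × 10^-2 M.
Check: 1.9% ionized — well under 5%, approximation valid.
pOH = 1.53, so pH = 14.00 − pOH = 12.47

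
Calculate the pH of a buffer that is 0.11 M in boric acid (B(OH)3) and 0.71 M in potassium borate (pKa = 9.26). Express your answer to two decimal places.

pH = 10.07

Using pH = pKa + log([base]/[acid]) with [base]/[acid] = 0.71/0.11:
pH = 9.26 + (+0.810) = 10.07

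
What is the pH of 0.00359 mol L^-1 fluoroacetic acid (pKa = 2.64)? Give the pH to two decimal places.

FCH2COOH ⇌ FCH2COO- + H+
Ka = 10^(−2.64) = 2.29 × 10^-3
Ka = [H+]²/(0.00359 − [H+]) = 2.29 × 10^-3
The 5% rule fails; solving [H+]² + Ka·[H+] − Ka·C₀ = 0 exactly:
[H+] = (−Ka + √(Ka² + 4·Ka·C₀))/2 = 1.94 × 10^-3 M
pH = −log[H+] = −log(1.94 × 10^-3) = 2.71

pH = 2.71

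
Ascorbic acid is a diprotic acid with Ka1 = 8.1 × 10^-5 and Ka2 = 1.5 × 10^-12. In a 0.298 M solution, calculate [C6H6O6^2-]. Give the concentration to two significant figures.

1.5 × 10^-12 M

First ionization gives [H+] ≈ [HC6H6O6-] = 4.91 × 10^-3 M.
Second step: Ka2 = [H+][C6H6O6^2-]/[HC6H6O6-] ≈ [C6H6O6^2-] (since [H+] ≈ [HC6H6O6-]).
So [C6H6O6^2-] ≈ Ka2.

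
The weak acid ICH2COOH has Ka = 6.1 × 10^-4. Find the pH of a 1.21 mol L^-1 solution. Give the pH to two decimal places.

pH = 1.57

ICH2COOH ⇌ ICH2COO- + H+
Let x = [H+] at equilibrium. Ka = x²/(1.21 − x).
Assume x ≪ 1.21: x ≈ √(6.1 × 10^-4 × 1.21) = 2.72 × 10^-2 M
Check: 2.2% ionized — well under 5%, approximation valid.
pH = −log(2.72 × 10^-2) = 1.57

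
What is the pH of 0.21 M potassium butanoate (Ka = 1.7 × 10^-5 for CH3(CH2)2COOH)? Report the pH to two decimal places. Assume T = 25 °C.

CH3(CH2)2COO- is the conjugate base of the weak acid CH3(CH2)2COOH.
Kb = Kw/Ka = 1.0×10^-14 / 1.7 × 10^-5 = 5.88 × 10^-10
Kb = x²/(0.21 − x) = 5.88 × 10^-10
Neglecting x in the denominator: x = √(5.88 × 10^-10 × 0.21) = 1.11 × 10^-5 M
Check: 0.0053% ionized — well under 5%, approximation valid.
pOH = 4.95, so pH = 14.00 − pOH = 9.05

pH = 9.05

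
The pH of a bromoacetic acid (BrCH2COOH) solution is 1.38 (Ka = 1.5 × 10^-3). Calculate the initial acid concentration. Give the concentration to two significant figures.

C₀ = 1.2 M

[H+] = 10^(-1.38) = 4.17 × 10^-2 M = x
Ka = x²/(C₀ − x) ⇒ C₀ = x + x²/Ka
C₀ = 4.17 × 10^-2 + (4.17 × 10^-2)²/(1.5 × 10^-3) = 1.20 M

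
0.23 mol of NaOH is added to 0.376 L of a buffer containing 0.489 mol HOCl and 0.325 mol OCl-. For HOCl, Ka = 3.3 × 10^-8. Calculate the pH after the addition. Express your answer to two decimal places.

pH = 7.81

After neutralization: n(HOCl) = 0.259 mol, n(OCl-) = 0.555 mol.
pKa = −log(3.3 × 10^-8) = 7.481
pH = pKa + log(n_OCl-/n_HOCl) = 7.481 + log(0.555/0.259) = 7.481 + (+0.331)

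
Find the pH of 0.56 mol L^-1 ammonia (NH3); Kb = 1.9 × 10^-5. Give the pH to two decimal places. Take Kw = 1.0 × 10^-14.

NH3 + H2O ⇌ NH4+ + OH-
From the ICE table, Kb = x²/(0.56 − x) = 1.9 × 10^-5.
Assume x ≪ 0.56: x ≈ √(1.9 × 10^-5 × 0.56) = 3.26 × 10^-3 M
(x/C₀ = 0.58% < 5%, so the approximation holds.)
pOH = −log(3.26 × 10^-3) = 2.49; pH = 14.00 − 2.49 = 11.51

pH = 11.51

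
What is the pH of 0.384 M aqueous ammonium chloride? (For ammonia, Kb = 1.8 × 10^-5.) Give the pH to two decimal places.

NH4+ is the conjugate acid of the weak base NH3.
Ka = Kw/Kb = 1.0×10^-14 / 1.8 × 10^-5 = 5.56 × 10^-10
Ka = x²/(0.384 − x) = 5.56 × 10^-10
Assume x ≪ 0.384: x ≈ √(5.56 × 10^-10 × 0.384) = 1.46 × 10^-5 M
(x/C₀ = 0.0038% < 5%, so the approximation holds.)
pH = −log[H+] = −log(1.46 × 10^-5) = 4.84

pH = 4.84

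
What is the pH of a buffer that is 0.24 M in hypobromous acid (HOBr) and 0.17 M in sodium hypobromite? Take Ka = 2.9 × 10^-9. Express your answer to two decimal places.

pKa = −log(2.9 × 10^-9) = 8.538
Using pH = pKa + log([base]/[acid]) with [base]/[acid] = 0.17/0.24:
pH = 8.538 + (-0.150) = 8.39

pH = 8.39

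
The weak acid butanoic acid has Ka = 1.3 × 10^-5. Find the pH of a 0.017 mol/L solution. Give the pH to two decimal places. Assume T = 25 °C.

CH3(CH2)2COOH ⇌ CH3(CH2)2COO- + H+
Ka = [H+]²/(0.017 − [H+]) = 1.3 × 10^-5
Assume [H+] ≪ 0.017: [H+] ≈ √(1.3 × 10^-5 × 0.017) = 4.70 × 10^-4 M
pH = −log(4.70 × 10^-4) = 3.33

pH = 3.33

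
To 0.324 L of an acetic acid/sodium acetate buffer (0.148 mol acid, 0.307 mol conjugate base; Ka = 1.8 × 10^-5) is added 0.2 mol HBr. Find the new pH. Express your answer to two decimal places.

Added H+ converts CH3COO- to CH3COOH: CH3COOH → 0.348 mol, CH3COO- → 0.107 mol.
pKa = −log(1.8 × 10^-5) = 4.745
Henderson–Hasselbalch with mole ratio 0.107/0.348: pH = 4.745 + (-0.512)

pH = 4.23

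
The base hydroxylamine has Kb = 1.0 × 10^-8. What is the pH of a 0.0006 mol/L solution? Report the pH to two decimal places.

pH = 8.39

NH2OH + H2O ⇌ NH3OH+ + OH-
Kb = [OH-]²/(0.0006 − [OH-]) = 1.0 × 10^-8
Since Kb ≪ C₀, [OH-] ≈ √(Kb·C₀) = 2.45 × 10^-6 M.
Check: 0.41% ionized — well under 5%, approximation valid.
pOH = −log(2.45 × 10^-6) = 5.61; pH = 14.00 − 5.61 = 8.39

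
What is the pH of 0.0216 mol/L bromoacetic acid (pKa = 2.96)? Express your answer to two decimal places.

BrCH2COOH ⇌ BrCH2COO- + H+
Ka = 10^(−2.96) = 1.10 × 10^-3
From the ICE table, Ka = [H+]²/(0.0216 − [H+]) = 1.10 × 10^-3.
The 5% rule fails; solving [H+]² + Ka·[H+] − Ka·C₀ = 0 exactly:
[H+] = [−0.0011 + √(0.0011² + 9.5e-05)]/2 = 4.36 × 10^-3 M
pH = −log[H+] = −log(4.36 × 10^-3) = 2.36

pH = 2.36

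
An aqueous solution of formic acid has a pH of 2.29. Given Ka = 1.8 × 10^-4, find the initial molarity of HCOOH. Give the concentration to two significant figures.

C₀ = 1.5 × 10^-1 M

[H+] = 10^(-2.29) = 5.13 × 10^-3 M = x
Ka = x²/(C₀ − x) ⇒ C₀ = x + x²/Ka
C₀ = 5.13 × 10^-3 + (5.13 × 10^-3)²/(1.8 × 10^-4) = 1.51 × 10^-1 M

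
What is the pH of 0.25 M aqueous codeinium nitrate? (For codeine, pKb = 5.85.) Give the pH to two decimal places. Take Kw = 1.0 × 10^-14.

C18H22NO3+ is the conjugate acid of the weak base C18H21NO3.
Kb = 10^(−5.85) = 1.41 × 10^-6
Ka = Kw/Kb = 1.0×10^-14 / 1.41 × 10^-6 = 7.09 × 10^-9
From the ICE table, Ka = [H+]²/(0.25 − [H+]) = 7.09 × 10^-9.
Assume [H+] ≪ 0.25: [H+] ≈ √(7.09 × 10^-9 × 0.25) = 4.21 × 10^-5 M
pH = −log[H+] = −log(4.21 × 10^-5) = 4.38

pH = 4.38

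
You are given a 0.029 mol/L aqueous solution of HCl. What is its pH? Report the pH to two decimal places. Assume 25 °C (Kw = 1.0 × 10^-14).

HCl is a strong acid and dissociates completely, so [H+] = 0.029 M.
pH = -log(0.029) = 1.54

pH = 1.54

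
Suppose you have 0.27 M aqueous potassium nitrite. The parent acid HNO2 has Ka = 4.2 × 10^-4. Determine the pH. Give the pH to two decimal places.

NO2- is the conjugate base of the weak acid HNO2.
Kb = Kw/Ka = 1.0×10^-14 / 4.2 × 10^-4 = 2.38 × 10^-11
Kb = x²/(0.27 − x) = 2.38 × 10^-11
Since Kb ≪ C₀, x ≈ √(Kb·C₀) = 2.53 × 10^-6 M.
pOH = 5.60, so pH = 14.00 − pOH = 8.40

pH = 8.40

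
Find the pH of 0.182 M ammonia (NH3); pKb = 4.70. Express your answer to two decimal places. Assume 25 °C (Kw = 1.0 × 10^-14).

pH = 11.28

NH3 + H2O ⇌ NH4+ + OH-
Kb = 10^(−4.70) = 2.00 × 10^-5
Let x = [OH-] at equilibrium. Kb = x²/(0.182 − x).
Assume x ≪ 0.182: x ≈ √(2.00 × 10^-5 × 0.182) = 1.91 × 10^-3 M
Check: 1% ionized — well under 5%, approximation valid.
pOH = −log(1.91 × 10^-3) = 2.72; pH = 14.00 − 2.72 = 11.28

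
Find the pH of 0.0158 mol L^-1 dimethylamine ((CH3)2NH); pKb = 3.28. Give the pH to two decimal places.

pH = 11.42

(CH3)2NH + H2O ⇌ (CH3)2NH2+ + OH-
Kb = 10^(−3.28) = 5.25 × 10^-4
Kb = [OH-]²/(0.0158 − [OH-]) = 5.25 × 10^-4
[OH-] is not negligible relative to C₀; solve [OH-]² + 0.000525·[OH-] − 8.3e-06 = 0.
[OH-] = [−0.000525 + √(0.000525² + 3.32e-05)]/2 = 2.63 × 10^-3 M
pOH = 2.58, so pH = 14.00 − pOH = 11.42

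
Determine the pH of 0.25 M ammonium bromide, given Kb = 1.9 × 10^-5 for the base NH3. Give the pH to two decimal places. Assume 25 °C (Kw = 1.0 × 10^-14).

pH = 4.94

NH4+ is the conjugate acid of the weak base NH3.
Ka = Kw/Kb = 1.0×10^-14 / 1.9 × 10^-5 = 5.26 × 10^-10
Ka = [H+]²/(0.25 − [H+]) = 5.26 × 10^-10
Assume [H+] ≪ 0.25: [H+] ≈ √(5.26 × 10^-10 × 0.25) = 1.15 × 10^-5 M
pH = −log(1.15 × 10^-5) = 4.94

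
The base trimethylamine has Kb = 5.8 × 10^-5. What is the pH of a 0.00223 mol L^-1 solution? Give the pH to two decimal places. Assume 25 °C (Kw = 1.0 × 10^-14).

pH = 10.52

(CH3)3N + H2O ⇌ (CH3)3NH+ + OH-
Let x = [OH-] at equilibrium. Kb = x²/(0.00223 − x).
x is not negligible relative to C₀; solve x² + 5.8e-05·x − 1.29e-07 = 0.
x = [−5.8e-05 + √(5.8e-05² + 5.17e-07)]/2 = 3.32 × 10^-4 M
pOH = −log(3.32 × 10^-4) = 3.48; pH = 14.00 − 3.48 = 10.52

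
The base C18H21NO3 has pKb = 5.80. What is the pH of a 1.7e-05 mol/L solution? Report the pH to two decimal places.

pH = 8.65

C18H21NO3 + H2O ⇌ C18H22NO3+ + OH-
Kb = 10^(−5.80) = 1.58 × 10^-6
Kb = [OH-]²/(1.7e-05 − [OH-]) = 1.58 × 10^-6
The 5% rule fails; solving [OH-]² + Kb·[OH-] − Kb·C₀ = 0 exactly:
[OH-] = (−Kb + √(Kb² + 4·Kb·C₀))/2 = 4.45 × 10^-6 M
pOH = −log(4.45 × 10^-6) = 5.35; pH = 14.00 − 5.35 = 8.65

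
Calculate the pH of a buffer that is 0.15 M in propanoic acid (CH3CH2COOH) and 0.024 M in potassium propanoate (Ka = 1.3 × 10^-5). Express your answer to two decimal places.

pKa = −log(1.3 × 10^-5) = 4.886
Henderson–Hasselbalch: pH = pKa + log([CH3CH2COO-]/[CH3CH2COOH]) = 4.886 + log(0.024/0.15)
pH = 4.886 + (-0.796) = 4.09

pH = 4.09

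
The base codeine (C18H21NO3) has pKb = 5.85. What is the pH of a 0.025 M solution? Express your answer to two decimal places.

pH = 10.27

C18H21NO3 + H2O ⇌ C18H22NO3+ + OH-
Kb = 10^(−5.85) = 1.41 × 10^-6
From the ICE table, Kb = [OH-]²/(0.025 − [OH-]) = 1.41 × 10^-6.
Neglecting [OH-] in the denominator: [OH-] = √(1.41 × 10^-6 × 0.025) = 1.88 × 10^-4 M
pOH = −log(1.88 × 10^-4) = 3.73; pH = 14.00 − 3.73 = 10.27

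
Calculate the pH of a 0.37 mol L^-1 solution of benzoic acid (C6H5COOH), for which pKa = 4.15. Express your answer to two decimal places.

pH = 2.29

C6H5COOH ⇌ C6H5COO- + H+
Ka = 10^(−4.15) = 7.08 × 10^-5
Ka = [H+]²/(0.37 − [H+]) = 7.08 × 10^-5
Assume [H+] ≪ 0.37: [H+] ≈ √(7.08 × 10^-5 × 0.37) = 5.12 × 10^-3 M
([H+]/C₀ = 1.4% < 5%, so the approximation holds.)
pH = −log[H+] = −log(5.12 × 10^-3) = 2.29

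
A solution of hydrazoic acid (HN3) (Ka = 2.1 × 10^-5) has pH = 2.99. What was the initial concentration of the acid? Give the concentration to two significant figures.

[H+] = 10^(-2.99) = 1.02 × 10^-3 M = x
Ka = x²/(C₀ − x) ⇒ C₀ = x + x²/Ka
C₀ = 1.02 × 10^-3 + (1.02 × 10^-3)²/(2.1 × 10^-5) = 5.06 × 10^-2 M

C₀ = 5.1 × 10^-2 M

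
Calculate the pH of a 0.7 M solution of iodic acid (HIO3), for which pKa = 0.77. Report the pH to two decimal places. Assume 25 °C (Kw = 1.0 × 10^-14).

HIO3 ⇌ IO3- + H+
Ka = 10^(−0.77) = 1.70 × 10^-1
Let x = [H+] at equilibrium. Ka = x²/(0.7 − x).
x is not negligible relative to C₀; solve x² + 0.17·x − 0.119 = 0.
x = [−0.17 + √(0.17² + 0.476)]/2 = 2.70 × 10^-1 M
pH = −log(2.70 × 10^-1) = 0.57

pH = 0.57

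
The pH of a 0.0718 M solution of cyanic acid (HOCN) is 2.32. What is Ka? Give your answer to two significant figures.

Ka = 3.4 × 10^-4

[H+] = 10^(-2.32) = 4.79 × 10^-3 M
At equilibrium [HA] = 0.0718 − 4.79 × 10^-3 = 6.70 × 10^-2 M
Ka = [H+][A-]/[HA] = (4.79 × 10^-3)² / 6.70 × 10^-2 = 3.4 × 10^-4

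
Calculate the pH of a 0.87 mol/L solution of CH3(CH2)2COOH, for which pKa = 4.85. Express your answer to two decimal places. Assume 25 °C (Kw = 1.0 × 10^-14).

pH = 2.46

CH3(CH2)2COOH ⇌ CH3(CH2)2COO- + H+
Ka = 10^(−4.85) = 1.41 × 10^-5
Ka = x²/(0.87 − x) = 1.41 × 10^-5
Assume x ≪ 0.87: x ≈ √(1.41 × 10^-5 × 0.87) = 3.50 × 10^-3 M
(x/C₀ = 0.4% < 5%, so the approximation holds.)
pH = −log(3.50 × 10^-3) = 2.46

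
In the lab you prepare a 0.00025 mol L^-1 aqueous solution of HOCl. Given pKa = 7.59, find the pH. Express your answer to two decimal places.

HOCl ⇌ OCl- + H+
Ka = 10^(−7.59) = 2.57 × 10^-8
From the ICE table, Ka = [H+]²/(0.00025 − [H+]) = 2.57 × 10^-8.
Assume [H+] ≪ 0.00025: [H+] ≈ √(2.57 × 10^-8 × 0.00025) = 2.53 × 10^-6 M
pH = −log[H+] = −log(2.53 × 10^-6) = 5.60

pH = 5.60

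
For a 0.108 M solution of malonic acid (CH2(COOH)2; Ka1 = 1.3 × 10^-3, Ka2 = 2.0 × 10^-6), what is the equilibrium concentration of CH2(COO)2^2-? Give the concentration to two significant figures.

First ionization gives [H+] ≈ [CH2(COOH)COO-] = 1.12 × 10^-2 M.
Second step: Ka2 = [H+][CH2(COO)2^2-]/[CH2(COOH)COO-] ≈ [CH2(COO)2^2-] (since [H+] ≈ [CH2(COOH)COO-]).
So [CH2(COO)2^2-] ≈ Ka2.

2.0 × 10^-6 M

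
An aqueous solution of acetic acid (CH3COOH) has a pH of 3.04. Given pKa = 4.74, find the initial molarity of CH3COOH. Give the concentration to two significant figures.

C₀ = 4.7 × 10^-2 M

[H+] = 10^(-3.04) = 9.12 × 10^-4 M = x
Ka = 10^(−4.74) = 1.82 × 10^-5
Ka = x²/(C₀ − x) ⇒ C₀ = x + x²/Ka
C₀ = 9.12 × 10^-4 + (9.12 × 10^-4)²/(1.82 × 10^-5) = 4.66 × 10^-2 M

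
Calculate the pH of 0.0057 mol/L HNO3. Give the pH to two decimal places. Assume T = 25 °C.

HNO3 is a strong acid and dissociates completely, so [H+] = 0.0057 M.
pH = -log(0.0057) = 2.24

pH = 2.24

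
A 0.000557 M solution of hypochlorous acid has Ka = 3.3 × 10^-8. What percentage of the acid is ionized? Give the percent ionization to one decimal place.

HOCl ⇌ OCl- + H+; let x = [H+] at equilibrium.
x ≈ √(Ka·C₀) = √(3.3 × 10^-8 × 0.000557) = 4.29 × 10^-6 M
Fraction ionized = 4.29 × 10^-6 / 0.000557 = 0.0077 → 0.8%

0.8%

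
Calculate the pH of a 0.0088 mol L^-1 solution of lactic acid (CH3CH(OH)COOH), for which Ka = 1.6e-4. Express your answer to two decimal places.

CH3CH(OH)COOH ⇌ CH3CH(OH)COO- + H+
From the ICE table, Ka = [H+]²/(0.0088 − [H+]) = 1.6 × 10^-4.
[H+] is not negligible relative to C₀; solve [H+]² + 0.00016·[H+] − 1.41e-06 = 0.
[H+] = (−Ka + √(Ka² + 4·Ka·C₀))/2 = 1.11 × 10^-3 M
pH = −log(1.11 × 10^-3) = 2.95

pH = 2.95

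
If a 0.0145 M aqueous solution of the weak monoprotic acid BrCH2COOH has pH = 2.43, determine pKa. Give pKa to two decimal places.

[H+] = 10^(-2.43) = 3.72 × 10^-3 M
At equilibrium [HA] = 0.0145 − 3.72 × 10^-3 = 1.08 × 10^-2 M
Ka = [H+][A-]/[HA] = (3.72 × 10^-3)² / 1.08 × 10^-2 = 1.28 × 10^-3
pKa = -log(1.28 × 10^-3) = 2.89

pKa = 2.89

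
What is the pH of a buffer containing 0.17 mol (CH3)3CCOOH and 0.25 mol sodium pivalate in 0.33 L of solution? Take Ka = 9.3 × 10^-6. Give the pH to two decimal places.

pH = 5.20

pKa = −log(9.3 × 10^-6) = 5.032
Henderson–Hasselbalch: pH = pKa + log([(CH3)3CCOO-]/[(CH3)3CCOOH]) = 5.032 + log(0.25/0.17)
pH = 5.032 + (+0.167) = 5.20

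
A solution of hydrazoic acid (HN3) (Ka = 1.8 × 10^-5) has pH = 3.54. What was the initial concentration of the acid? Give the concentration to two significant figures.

C₀ = 4.9 × 10^-3 M

[H+] = 10^(-3.54) = 2.88 × 10^-4 M = x
Ka = x²/(C₀ − x) ⇒ C₀ = x + x²/Ka
C₀ = 2.88 × 10^-4 + (2.88 × 10^-4)²/(1.8 × 10^-5) = 4.90 × 10^-3 M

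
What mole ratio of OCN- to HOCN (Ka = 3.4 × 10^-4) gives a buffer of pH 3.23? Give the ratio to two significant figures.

ratio = 0.58

pKa = -log(3.4 × 10^-4) = 3.469
pH = pKa + log(r) ⇒ log(r) = 3.23 − 3.469 = -0.239
r = [OCN-]/[HOCN] = 10^(-0.239) = 0.577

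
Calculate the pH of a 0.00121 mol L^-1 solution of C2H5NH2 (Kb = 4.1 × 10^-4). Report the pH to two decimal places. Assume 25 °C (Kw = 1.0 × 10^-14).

C2H5NH2 + H2O ⇌ C2H5NH3+ + OH-
Kb = [OH-]²/(0.00121 − [OH-]) = 4.1 × 10^-4
[OH-] is not negligible relative to C₀; solve [OH-]² + 0.00041·[OH-] − 4.96e-07 = 0.
[OH-] = [−0.00041 + √(0.00041² + 1.98e-06)]/2 = 5.29 × 10^-4 M
pOH = 3.28, so pH = 14.00 − pOH = 10.72

pH = 10.72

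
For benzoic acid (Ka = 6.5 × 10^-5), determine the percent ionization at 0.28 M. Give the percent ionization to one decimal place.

1.5%

C6H5COOH ⇌ C6H5COO- + H+; let x = [H+] at equilibrium.
x ≈ √(Ka·C₀) = √(6.5 × 10^-5 × 0.28) = 4.27 × 10^-3 M
% ionization = x/C₀ × 100% = 4.27 × 10^-3/0.28 × 100% = 1.5%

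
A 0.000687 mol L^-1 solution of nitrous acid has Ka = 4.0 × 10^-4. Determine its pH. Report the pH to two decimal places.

HNO2 ⇌ NO2- + H+
From the ICE table, Ka = x²/(0.000687 − x) = 4.0 × 10^-4.
The 5% rule fails; solving x² + Ka·x − Ka·C₀ = 0 exactly:
x = (−Ka + √(Ka² + 4·Ka·C₀))/2 = 3.61 × 10^-4 M
pH = −log(3.61 × 10^-4) = 3.44

pH = 3.44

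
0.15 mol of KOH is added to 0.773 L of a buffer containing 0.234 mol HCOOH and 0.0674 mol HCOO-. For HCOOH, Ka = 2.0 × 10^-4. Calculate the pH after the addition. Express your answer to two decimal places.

OH- converts HCOOH to HCOO-: HCOOH → 0.084 mol, HCOO- → 0.217 mol.
pKa = −log(2.0 × 10^-4) = 3.699
Henderson–Hasselbalch with mole ratio 0.217/0.084: pH = 3.699 + (+0.412)

pH = 4.11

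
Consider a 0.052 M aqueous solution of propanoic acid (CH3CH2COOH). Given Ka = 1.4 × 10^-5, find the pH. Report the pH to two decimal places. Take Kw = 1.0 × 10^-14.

CH3CH2COOH ⇌ CH3CH2COO- + H+
Let x = [H+] at equilibrium. Ka = x²/(0.052 − x).
Neglecting x in the denominator: x = √(1.4 × 10^-5 × 0.052) = 8.53 × 10^-4 M
Check: 1.6% ionized — well under 5%, approximation valid.
pH = −log(8.53 × 10^-4) = 3.07

pH = 3.07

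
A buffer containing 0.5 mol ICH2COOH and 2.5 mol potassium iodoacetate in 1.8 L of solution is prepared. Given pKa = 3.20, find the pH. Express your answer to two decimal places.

Henderson–Hasselbalch: pH = pKa + log([ICH2COO-]/[ICH2COOH]) = 3.20 + log(2.5/0.5)
pH = 3.20 + (+0.699) = 3.90

pH = 3.90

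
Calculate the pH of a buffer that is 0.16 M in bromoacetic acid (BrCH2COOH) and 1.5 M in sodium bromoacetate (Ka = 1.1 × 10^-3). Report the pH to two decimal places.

pKa = −log(1.1 × 10^-3) = 2.959
pH = pKa + log([A⁻]/[HA]) = 2.959 + log(1.5/0.16)
pH = 2.959 + (+0.972) = 3.93

pH = 3.93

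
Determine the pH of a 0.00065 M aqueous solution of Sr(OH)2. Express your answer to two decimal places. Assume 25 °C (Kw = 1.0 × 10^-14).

Sr(OH)2 is a strong base (each formula unit releases 2 OH-); [OH-] = 0.0013 M.
pOH = -log(0.0013) = 2.89
pH = 14.00 - 2.89 = 11.11

pH = 11.11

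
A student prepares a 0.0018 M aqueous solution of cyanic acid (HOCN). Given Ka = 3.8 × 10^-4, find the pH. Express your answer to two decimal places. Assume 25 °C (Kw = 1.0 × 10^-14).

pH = 3.18

HOCN ⇌ OCN- + H+
Let x = [H+] at equilibrium. Ka = x²/(0.0018 − x).
The 5% rule fails; solving x² + Ka·x − Ka·C₀ = 0 exactly:
x = (−Ka + √(Ka² + 4·Ka·C₀))/2 = 6.59 × 10^-4 M
pH = −log[H+] = −log(6.59 × 10^-4) = 3.18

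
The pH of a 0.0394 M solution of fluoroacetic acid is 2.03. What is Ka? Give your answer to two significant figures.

[H+] = 10^(-2.03) = 9.33 × 10^-3 M
At equilibrium [HA] = 0.0394 − 9.33 × 10^-3 = 3.01 × 10^-2 M
Ka = [H+][A-]/[HA] = (9.33 × 10^-3)² / 3.01 × 10^-2 = 2.9 × 10^-3

Ka = 2.9 × 10^-3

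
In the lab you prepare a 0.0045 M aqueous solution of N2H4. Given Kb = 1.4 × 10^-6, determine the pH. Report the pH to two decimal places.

N2H4 + H2O ⇌ N2H5+ + OH-
Let x = [OH-] at equilibrium. Kb = x²/(0.0045 − x).
Assume x ≪ 0.0045: x ≈ √(1.4 × 10^-6 × 0.0045) = 7.94 × 10^-5 M
Check: 1.8% ionized — well under 5%, approximation valid.
pOH = 4.10, so pH = 14.00 − pOH = 9.90

pH = 9.90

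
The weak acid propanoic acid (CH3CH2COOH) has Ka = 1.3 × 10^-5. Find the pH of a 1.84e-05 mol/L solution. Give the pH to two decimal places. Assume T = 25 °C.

CH3CH2COOH ⇌ CH3CH2COO- + H+
Let x = [H+] at equilibrium. Ka = x²/(1.84e-05 − x).
x is not negligible relative to C₀; solve x² + 1.3e-05·x − 2.39e-10 = 0.
x = [−1.3e-05 + √(1.3e-05² + 9.57e-10)]/2 = 1.03 × 10^-5 M
pH = −log[H+] = −log(1.03 × 10^-5) = 4.99

pH = 4.99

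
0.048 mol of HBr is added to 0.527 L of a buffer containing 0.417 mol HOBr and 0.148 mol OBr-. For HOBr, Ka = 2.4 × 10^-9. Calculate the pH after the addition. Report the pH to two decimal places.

pH = 7.95

Added H+ converts OBr- to HOBr: HOBr → 0.465 mol, OBr- → 0.1 mol.
pKa = −log(2.4 × 10^-9) = 8.620
Henderson–Hasselbalch with mole ratio 0.1/0.465: pH = 8.620 + (-0.667)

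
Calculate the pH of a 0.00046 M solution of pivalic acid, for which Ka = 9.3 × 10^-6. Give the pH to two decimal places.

(CH3)3CCOOH ⇌ (CH3)3CCOO- + H+
Ka = x²/(0.00046 − x) = 9.3 × 10^-6
x is not negligible relative to C₀; solve x² + 9.3e-06·x − 4.28e-09 = 0.
x = (−Ka + √(Ka² + 4·Ka·C₀))/2 = 6.09 × 10^-5 M
pH = −log(6.09 × 10^-5) = 4.22

pH = 4.22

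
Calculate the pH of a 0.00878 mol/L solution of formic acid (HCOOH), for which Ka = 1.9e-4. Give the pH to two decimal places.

pH = 2.92

HCOOH ⇌ HCOO- + H+
Let x = [H+] at equilibrium. Ka = x²/(0.00878 − x).
Here C₀/Ka ≈ 46.2, so the small-x approximation fails. Use the quadratic:
x = (−Ka + √(Ka² + 4·Ka·C₀))/2 = 1.20 × 10^-3 M
pH = −log[H+] = −log(1.20 × 10^-3) = 2.92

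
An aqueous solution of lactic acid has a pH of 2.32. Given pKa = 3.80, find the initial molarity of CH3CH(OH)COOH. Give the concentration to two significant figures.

[H+] = 10^(-2.32) = 4.79 × 10^-3 M = x
Ka = 10^(−3.80) = 1.58 × 10^-4
Ka = x²/(C₀ − x) ⇒ C₀ = x + x²/Ka
C₀ = 4.79 × 10^-3 + (4.79 × 10^-3)²/(1.58 × 10^-4) = 1.50 × 10^-1 M

C₀ = 1.5 × 10^-1 M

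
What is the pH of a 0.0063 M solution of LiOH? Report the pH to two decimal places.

pH = 11.80

LiOH is a strong base; [OH-] = 0.0063 M.
pOH = -log(0.0063) = 2.20
pH = 14.00 - 2.20 = 11.80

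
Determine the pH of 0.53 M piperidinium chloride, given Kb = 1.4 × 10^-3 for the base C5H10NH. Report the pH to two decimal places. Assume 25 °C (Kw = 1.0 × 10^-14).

pH = 5.71

C5H10NH2+ is the conjugate acid of the weak base C5H10NH.
Ka = Kw/Kb = 1.0×10^-14 / 1.4 × 10^-3 = 7.14 × 10^-12
From the ICE table, Ka = [H+]²/(0.53 − [H+]) = 7.14 × 10^-12.
Neglecting [H+] in the denominator: [H+] = √(7.14 × 10^-12 × 0.53) = 1.95 × 10^-6 M
([H+]/C₀ = 0.00037% < 5%, so the approximation holds.)
pH = −log(1.95 × 10^-6) = 5.71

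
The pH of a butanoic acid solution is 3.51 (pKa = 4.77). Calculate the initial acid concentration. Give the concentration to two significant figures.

C₀ = 5.9 × 10^-3 M

[H+] = 10^(-3.51) = 3.09 × 10^-4 M = x
Ka = 10^(−4.77) = 1.70 × 10^-5
Ka = x²/(C₀ − x) ⇒ C₀ = x + x²/Ka
C₀ = 3.09 × 10^-4 + (3.09 × 10^-4)²/(1.70 × 10^-5) = 5.93 × 10^-3 M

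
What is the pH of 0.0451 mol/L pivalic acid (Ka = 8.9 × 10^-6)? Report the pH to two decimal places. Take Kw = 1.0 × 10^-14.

pH = 3.20

(CH3)3CCOOH ⇌ (CH3)3CCOO- + H+
From the ICE table, Ka = x²/(0.0451 − x) = 8.9 × 10^-6.
Neglecting x in the denominator: x = √(8.9 × 10^-6 × 0.0451) = 6.34 × 10^-4 M
(x/C₀ = 1.4% < 5%, so the approximation holds.)
pH = −log[H+] = −log(6.34 × 10^-4) = 3.20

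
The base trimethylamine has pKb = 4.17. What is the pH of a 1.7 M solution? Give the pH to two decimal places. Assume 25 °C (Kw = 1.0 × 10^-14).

(CH3)3N + H2O ⇌ (CH3)3NH+ + OH-
Kb = 10^(−4.17) = 6.76 × 10^-5
Kb = [OH-]²/(1.7 − [OH-]) = 6.76 × 10^-5
Assume [OH-] ≪ 1.7: [OH-] ≈ √(6.76 × 10^-5 × 1.7) = 1.07 × 10^-2 M
Check: 0.63% ionized — well under 5%, approximation valid.
pOH = −log(1.07 × 10^-2) = 1.97; pH = 14.00 − 1.97 = 12.03

pH = 12.03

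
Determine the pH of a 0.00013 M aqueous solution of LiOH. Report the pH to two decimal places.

LiOH is a strong base; [OH-] = 0.00013 M.
pOH = -log(0.00013) = 3.89
pH = 14.00 - 3.89 = 10.11

pH = 10.11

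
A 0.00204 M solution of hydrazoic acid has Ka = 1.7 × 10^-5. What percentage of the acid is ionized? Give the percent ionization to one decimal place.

8.7%

HN3 ⇌ N3- + H+; let x = [H+] at equilibrium.
Solve x² + 1.7e-05x − 3.47e-08 = 0 → x = 1.78 × 10^-4 M
Fraction ionized = 1.78 × 10^-4 / 0.00204 = 0.0873 → 8.7%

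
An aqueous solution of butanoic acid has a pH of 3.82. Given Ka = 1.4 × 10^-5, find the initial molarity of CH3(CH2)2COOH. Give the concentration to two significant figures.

[H+] = 10^(-3.82) = 1.51 × 10^-4 M = x
Ka = x²/(C₀ − x) ⇒ C₀ = x + x²/Ka
C₀ = 1.51 × 10^-4 + (1.51 × 10^-4)²/(1.4 × 10^-5) = 1.78 × 10^-3 M

C₀ = 1.8 × 10^-3 M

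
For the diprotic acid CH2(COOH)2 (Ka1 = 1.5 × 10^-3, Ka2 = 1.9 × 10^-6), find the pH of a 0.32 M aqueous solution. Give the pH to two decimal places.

pH = 1.67

Since Ka1 ≫ Ka2, the first ionization dominates [H+].
Ka1 = x²/(0.32 − x) = 1.5 × 10^-3
Solving the quadratic: x = (−Ka1 + √(Ka1² + 4·Ka1·C₀))/2 = 2.12 × 10^-2 M
pH = −log(2.12 × 10^-2) = 1.67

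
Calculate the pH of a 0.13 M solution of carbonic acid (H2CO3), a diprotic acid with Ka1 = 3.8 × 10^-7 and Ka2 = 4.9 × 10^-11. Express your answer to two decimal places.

pH = 3.65

Since Ka1 ≫ Ka2, the first ionization dominates [H+].
Ka1 = x²/(0.13 − x) = 3.8 × 10^-7
x ≈ √(3.8 × 10^-7 × 0.13) = 2.22 × 10^-4 M
pH = −log(2.22 × 10^-4) = 3.65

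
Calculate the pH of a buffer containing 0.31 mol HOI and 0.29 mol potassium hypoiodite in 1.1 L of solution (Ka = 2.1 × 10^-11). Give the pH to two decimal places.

pKa = −log(2.1 × 10^-11) = 10.678
Using pH = pKa + log([base]/[acid]) with [base]/[acid] = 0.29/0.31:
pH = 10.678 + (-0.029) = 10.65

pH = 10.65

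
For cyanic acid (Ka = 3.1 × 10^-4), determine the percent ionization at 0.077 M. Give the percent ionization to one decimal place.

6.1%

HOCN ⇌ OCN- + H+; let x = [H+] at equilibrium.
Solve x² + 0.00031x − 2.39e-05 = 0 → x = 4.73 × 10^-3 M
Fraction ionized = 4.73 × 10^-3 / 0.077 = 0.0614 → 6.1%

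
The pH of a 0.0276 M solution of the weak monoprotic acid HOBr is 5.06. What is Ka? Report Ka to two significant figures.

Ka = 2.7 × 10^-9

[H+] = 10^(-5.06) = 8.71 × 10^-6 M
At equilibrium [HA] = 0.0276 − 8.71 × 10^-6 = 2.76 × 10^-2 M
Ka = [H+][A-]/[HA] = (8.71 × 10^-6)² / 2.76 × 10^-2 = 2.7 × 10^-9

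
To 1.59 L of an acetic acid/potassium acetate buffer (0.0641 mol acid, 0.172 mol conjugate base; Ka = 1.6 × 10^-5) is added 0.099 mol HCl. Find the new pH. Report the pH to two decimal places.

Added H+ converts CH3COO- to CH3COOH: CH3COOH → 0.163 mol, CH3COO- → 0.073 mol.
pKa = −log(1.6 × 10^-5) = 4.796
Henderson–Hasselbalch with mole ratio 0.073/0.163: pH = 4.796 + (-0.349)

pH = 4.45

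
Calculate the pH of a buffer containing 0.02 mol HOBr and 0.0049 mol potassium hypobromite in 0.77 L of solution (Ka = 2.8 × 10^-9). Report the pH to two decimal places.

pKa = −log(2.8 × 10^-9) = 8.553
Using pH = pKa + log([base]/[acid]) with [base]/[acid] = 0.0049/0.02:
pH = 8.553 + (-0.611) = 7.94

pH = 7.94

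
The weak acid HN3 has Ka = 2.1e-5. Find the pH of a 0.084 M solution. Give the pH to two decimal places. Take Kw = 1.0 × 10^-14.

HN3 ⇌ N3- + H+
Let x = [H+] at equilibrium. Ka = x²/(0.084 − x).
Neglecting x in the denominator: x = √(2.1 × 10^-5 × 0.084) = 1.33 × 10^-3 M
(x/C₀ = 1.6% < 5%, so the approximation holds.)
pH = −log(1.33 × 10^-3) = 2.88

pH = 2.88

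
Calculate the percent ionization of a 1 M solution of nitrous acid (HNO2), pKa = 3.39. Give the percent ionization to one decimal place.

HNO2 ⇌ NO2- + H+; let x = [H+] at equilibrium.
Ka = 10^(−3.39) = 4.07 × 10^-4
x ≈ √(Ka·C₀) = √(4.07 × 10^-4 × 1) = 2.02 × 10^-2 M
% ionization = x/C₀ × 100% = 2.02 × 10^-2/1 × 100% = 2.0%

2.0%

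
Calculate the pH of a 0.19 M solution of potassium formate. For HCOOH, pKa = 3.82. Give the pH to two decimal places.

HCOO- is the conjugate base of the weak acid HCOOH.
Ka = 10^(−3.82) = 1.51 × 10^-4
Kb = Kw/Ka = 1.0×10^-14 / 1.51 × 10^-4 = 6.62 × 10^-11
Kb = x²/(0.19 − x) = 6.62 × 10^-11
Since Kb ≪ C₀, x ≈ √(Kb·C₀) = 3.55 × 10^-6 M.
Check: 0.0019% ionized — well under 5%, approximation valid.
pOH = 5.45, so pH = 14.00 − pOH = 8.55

pH = 8.55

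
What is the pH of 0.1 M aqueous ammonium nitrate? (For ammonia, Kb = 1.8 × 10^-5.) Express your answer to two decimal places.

pH = 5.13

NH4+ is the conjugate acid of the weak base NH3.
Ka = Kw/Kb = 1.0×10^-14 / 1.8 × 10^-5 = 5.56 × 10^-10
From the ICE table, Ka = [H+]²/(0.1 − [H+]) = 5.56 × 10^-10.
Neglecting [H+] in the denominator: [H+] = √(5.56 × 10^-10 × 0.1) = 7.46 × 10^-6 M
pH = −log[H+] = −log(7.46 × 10^-6) = 5.13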